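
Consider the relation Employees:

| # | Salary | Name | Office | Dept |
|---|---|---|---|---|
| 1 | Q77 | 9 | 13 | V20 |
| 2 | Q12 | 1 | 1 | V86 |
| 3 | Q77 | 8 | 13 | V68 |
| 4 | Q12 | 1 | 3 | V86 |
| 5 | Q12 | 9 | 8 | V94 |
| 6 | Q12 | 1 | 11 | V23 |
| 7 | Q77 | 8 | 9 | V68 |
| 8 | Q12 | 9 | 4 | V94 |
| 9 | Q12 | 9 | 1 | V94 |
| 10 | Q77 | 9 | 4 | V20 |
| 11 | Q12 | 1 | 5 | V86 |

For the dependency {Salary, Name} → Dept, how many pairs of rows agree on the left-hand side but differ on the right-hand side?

(Salary=Q77, Name=9): all 2 rows agree on Dept — 0 pairs.
(Salary=Q12, Name=1): violating pairs (2,6), (4,6), (6,11) — 3 pairs.
(Salary=Q77, Name=8): all 2 rows agree on Dept — 0 pairs.
(Salary=Q12, Name=9): all 3 rows agree on Dept — 0 pairs.

3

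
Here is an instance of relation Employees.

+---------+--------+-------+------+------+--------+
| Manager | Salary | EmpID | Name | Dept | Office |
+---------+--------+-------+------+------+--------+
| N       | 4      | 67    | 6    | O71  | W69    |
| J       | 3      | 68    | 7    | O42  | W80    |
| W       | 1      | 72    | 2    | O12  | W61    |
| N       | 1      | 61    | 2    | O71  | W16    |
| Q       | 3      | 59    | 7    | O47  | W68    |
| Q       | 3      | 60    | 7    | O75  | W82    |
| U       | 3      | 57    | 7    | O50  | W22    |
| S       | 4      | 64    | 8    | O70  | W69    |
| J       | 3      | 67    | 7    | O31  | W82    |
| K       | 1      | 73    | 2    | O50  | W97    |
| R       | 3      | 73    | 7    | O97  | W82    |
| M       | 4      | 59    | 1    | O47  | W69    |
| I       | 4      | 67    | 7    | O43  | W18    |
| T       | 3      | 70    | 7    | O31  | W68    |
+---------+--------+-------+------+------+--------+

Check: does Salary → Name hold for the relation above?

Salary=4: 4 rows → Name takes values {6, 8, 1, 7} — violation
Salary=3: 7 rows → Name = 7, 7, 7, 7, 7, 7, 7 ✓
Salary=1: 3 rows → Name = 2, 2, 2 ✓
Two rows agree on Salary but differ on Name, so Salary → Name does not hold.

No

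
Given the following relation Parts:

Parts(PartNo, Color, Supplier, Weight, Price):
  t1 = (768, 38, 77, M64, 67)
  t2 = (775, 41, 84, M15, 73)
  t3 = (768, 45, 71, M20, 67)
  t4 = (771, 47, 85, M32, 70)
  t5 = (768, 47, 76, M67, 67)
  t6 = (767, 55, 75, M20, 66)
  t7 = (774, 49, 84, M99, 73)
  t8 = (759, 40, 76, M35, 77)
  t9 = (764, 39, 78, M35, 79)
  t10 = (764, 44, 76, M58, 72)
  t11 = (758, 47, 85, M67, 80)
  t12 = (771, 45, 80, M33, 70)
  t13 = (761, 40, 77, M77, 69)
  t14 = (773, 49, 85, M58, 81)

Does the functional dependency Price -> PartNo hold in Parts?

No

Price=67: rows 1, 3, 5 → PartNo = 768, 768, 768 ✓
Price=73: rows 2, 7 → PartNo takes values {775, 774} — violation
Price=70: rows 4, 12 → PartNo = 771, 771 ✓
Price=66: row 6 → PartNo = 767 ✓
Price=77: row 8 → PartNo = 759 ✓
Price=79: row 9 → PartNo = 764 ✓
Price=72: row 10 → PartNo = 764 ✓
Price=80: row 11 → PartNo = 758 ✓
Price=69: row 13 → PartNo = 761 ✓
Price=81: row 14 → PartNo = 773 ✓
Two rows agree on Price but differ on PartNo, so Price -> PartNo does not hold.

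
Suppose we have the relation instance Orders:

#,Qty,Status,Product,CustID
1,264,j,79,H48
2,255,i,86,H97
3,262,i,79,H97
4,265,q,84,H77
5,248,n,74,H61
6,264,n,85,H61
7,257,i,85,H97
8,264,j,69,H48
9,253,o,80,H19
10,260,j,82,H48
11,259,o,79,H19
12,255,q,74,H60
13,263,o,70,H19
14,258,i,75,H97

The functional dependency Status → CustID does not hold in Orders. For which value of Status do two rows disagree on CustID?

q

Status=j: rows 1, 8, 10 → CustID = H48, H48, H48 ✓
Status=i: rows 2, 3, 7, 14 → CustID = H97, H97, H97, H97 ✓
Status=q: rows 4, 12 → CustID takes values {H77, H60} — violation
Status=n: rows 5, 6 → CustID = H61, H61 ✓
Status=o: rows 9, 11, 13 → CustID = H19, H19, H19 ✓
The only Status value with inconsistent CustID is Status=q.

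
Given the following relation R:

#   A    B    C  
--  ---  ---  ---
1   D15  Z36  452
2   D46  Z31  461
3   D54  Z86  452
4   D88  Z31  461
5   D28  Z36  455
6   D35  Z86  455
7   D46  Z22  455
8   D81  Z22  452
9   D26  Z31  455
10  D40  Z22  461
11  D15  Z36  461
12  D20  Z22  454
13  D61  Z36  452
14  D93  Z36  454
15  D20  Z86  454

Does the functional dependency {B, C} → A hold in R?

No

(B=Z36, C=452): rows 1, 13 → A takes values {D15, D61} — violation
(B=Z31, C=461): rows 2, 4 → A takes values {D46, D88} — violation
(B=Z86, C=452): row 3 → A = D54 ✓
(B=Z36, C=455): row 5 → A = D28 ✓
(B=Z86, C=455): row 6 → A = D35 ✓
(B=Z22, C=455): row 7 → A = D46 ✓
(B=Z22, C=452): row 8 → A = D81 ✓
(B=Z31, C=455): row 9 → A = D26 ✓
(B=Z22, C=461): row 10 → A = D40 ✓
(B=Z36, C=461): row 11 → A = D15 ✓
(B=Z22, C=454): row 12 → A = D20 ✓
(B=Z36, C=454): row 14 → A = D93 ✓
(B=Z86, C=454): row 15 → A = D20 ✓
Two rows agree on {B, C} but differ on A, so {B, C} → A does not hold.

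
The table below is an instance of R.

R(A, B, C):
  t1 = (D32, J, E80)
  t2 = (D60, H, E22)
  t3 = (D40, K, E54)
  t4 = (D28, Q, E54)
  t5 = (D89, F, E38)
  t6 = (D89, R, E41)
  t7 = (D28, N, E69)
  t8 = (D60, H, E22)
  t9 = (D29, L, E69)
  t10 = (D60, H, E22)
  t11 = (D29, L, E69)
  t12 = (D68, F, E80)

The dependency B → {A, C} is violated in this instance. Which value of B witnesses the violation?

F

B=J: row 1 → {A,C} = (D32, E80) ✓
B=H: rows 2, 8, 10 → {A,C} = (D60, E22), (D60, E22), (D60, E22) ✓
B=K: row 3 → {A,C} = (D40, E54) ✓
B=Q: row 4 → {A,C} = (D28, E54) ✓
B=F: rows 5, 12 → {A,C} takes values {(D89, E38), (D68, E80)} — violation
B=R: row 6 → {A,C} = (D89, E41) ✓
B=N: row 7 → {A,C} = (D28, E69) ✓
B=L: rows 9, 11 → {A,C} = (D29, E69), (D29, E69) ✓
The only B value with inconsistent RHS is B=F.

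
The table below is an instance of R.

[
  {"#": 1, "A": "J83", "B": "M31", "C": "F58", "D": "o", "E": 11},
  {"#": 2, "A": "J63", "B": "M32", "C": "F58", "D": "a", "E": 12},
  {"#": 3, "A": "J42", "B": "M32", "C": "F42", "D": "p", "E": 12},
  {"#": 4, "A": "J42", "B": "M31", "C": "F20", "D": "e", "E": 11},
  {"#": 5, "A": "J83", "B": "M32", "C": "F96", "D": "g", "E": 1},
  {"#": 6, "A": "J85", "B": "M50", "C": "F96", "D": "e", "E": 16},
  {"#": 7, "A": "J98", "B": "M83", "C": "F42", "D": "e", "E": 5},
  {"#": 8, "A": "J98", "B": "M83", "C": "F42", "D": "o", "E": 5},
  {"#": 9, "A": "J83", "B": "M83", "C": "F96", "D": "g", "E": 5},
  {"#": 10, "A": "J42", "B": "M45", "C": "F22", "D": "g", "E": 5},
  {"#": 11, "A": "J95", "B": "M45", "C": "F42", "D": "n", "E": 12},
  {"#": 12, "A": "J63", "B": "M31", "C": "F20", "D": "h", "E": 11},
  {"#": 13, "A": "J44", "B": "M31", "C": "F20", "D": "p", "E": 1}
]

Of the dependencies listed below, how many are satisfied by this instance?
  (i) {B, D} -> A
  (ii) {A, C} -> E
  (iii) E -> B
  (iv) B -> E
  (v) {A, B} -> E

(i) {B, D} -> A: every LHS value maps to a single RHS value — holds.
(ii) {A, C} -> E: (A=J83, C=F96): rows 5, 9 → E takes values {1, 5} — violation — fails.
(iii) E -> B: E=12: rows 2, 3, 11 → B takes values {M32, M45} — violation; E=1: rows 5, 13 → B takes values {M32, M31} — violation; E=5: rows 7, 8, 9, 10 → B takes values {M83, M45} — violation — fails.
(iv) B -> E: B=M31: rows 1, 4, 12, 13 → E takes values {11, 1} — violation; B=M32: rows 2, 3, 5 → E takes values {12, 1} — violation; B=M45: rows 10, 11 → E takes values {5, 12} — violation — fails.
(v) {A, B} -> E: every LHS value maps to a single RHS value — holds.
2 of the 5 dependencies hold.

2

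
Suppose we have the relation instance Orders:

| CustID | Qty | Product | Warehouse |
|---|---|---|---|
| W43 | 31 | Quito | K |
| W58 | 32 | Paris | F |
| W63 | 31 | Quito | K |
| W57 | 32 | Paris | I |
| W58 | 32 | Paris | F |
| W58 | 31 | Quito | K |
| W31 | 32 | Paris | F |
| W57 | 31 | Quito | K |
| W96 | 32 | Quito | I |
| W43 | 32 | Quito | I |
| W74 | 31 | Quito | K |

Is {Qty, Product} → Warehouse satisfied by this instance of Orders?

(Qty=31, Product=Quito): 5 rows → Warehouse = K, K, K, K, K ✓
(Qty=32, Product=Paris): 4 rows → Warehouse takes values {F, I} — violation
(Qty=32, Product=Quito): 2 rows → Warehouse = I, I ✓
Two rows agree on {Qty, Product} but differ on Warehouse, so {Qty, Product} → Warehouse does not hold.

No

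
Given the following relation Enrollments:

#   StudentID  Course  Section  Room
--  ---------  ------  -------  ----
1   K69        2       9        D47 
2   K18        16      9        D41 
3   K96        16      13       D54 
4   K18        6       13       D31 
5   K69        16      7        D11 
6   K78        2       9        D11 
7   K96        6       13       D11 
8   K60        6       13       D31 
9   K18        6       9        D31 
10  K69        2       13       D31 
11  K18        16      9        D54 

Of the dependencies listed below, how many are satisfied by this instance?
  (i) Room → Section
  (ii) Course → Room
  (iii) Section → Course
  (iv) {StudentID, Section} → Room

(i) Room → Section: Room=D54: rows 3, 11 → Section takes values {13, 9} — violation; Room=D31: rows 4, 8, 9, 10 → Section takes values {13, 9} — violation; Room=D11: rows 5, 6, 7 → Section takes values {7, 9, 13} — violation — fails.
(ii) Course → Room: Course=2: rows 1, 6, 10 → Room takes values {D47, D11, D31} — violation; Course=16: rows 2, 3, 5, 11 → Room takes values {D41, D54, D11} — violation; Course=6: rows 4, 7, 8, 9 → Room takes values {D31, D11} — violation — fails.
(iii) Section → Course: Section=9: rows 1, 2, 6, 9, 11 → Course takes values {2, 16, 6} — violation; Section=13: rows 3, 4, 7, 8, 10 → Course takes values {16, 6, 2} — violation — fails.
(iv) {StudentID, Section} → Room: (StudentID=K18, Section=9): rows 2, 9, 11 → Room takes values {D41, D31, D54} — violation; (StudentID=K96, Section=13): rows 3, 7 → Room takes values {D54, D11} — violation — fails.
None of the 4 dependencies hold.

0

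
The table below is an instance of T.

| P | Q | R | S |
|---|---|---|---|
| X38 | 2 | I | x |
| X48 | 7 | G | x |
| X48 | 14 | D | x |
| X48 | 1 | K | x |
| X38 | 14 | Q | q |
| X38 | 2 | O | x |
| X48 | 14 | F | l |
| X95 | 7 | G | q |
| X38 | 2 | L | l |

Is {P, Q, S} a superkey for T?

Two distinct rows share (P=X38, Q=2, S=x), so {P, Q, S} does not determine every attribute — not a superkey.

No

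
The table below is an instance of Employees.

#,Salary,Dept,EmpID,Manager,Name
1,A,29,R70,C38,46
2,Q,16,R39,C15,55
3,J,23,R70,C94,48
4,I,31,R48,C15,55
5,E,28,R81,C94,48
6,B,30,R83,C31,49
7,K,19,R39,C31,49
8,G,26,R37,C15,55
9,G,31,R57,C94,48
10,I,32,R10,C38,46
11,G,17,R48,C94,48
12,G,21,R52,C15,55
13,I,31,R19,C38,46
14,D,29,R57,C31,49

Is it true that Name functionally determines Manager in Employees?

Yes

Name=46: rows 1, 10, 13 → Manager = C38, C38, C38 ✓
Name=55: rows 2, 4, 8, 12 → Manager = C15, C15, C15, C15 ✓
Name=48: rows 3, 5, 9, 11 → Manager = C94, C94, C94, C94 ✓
Name=49: rows 6, 7, 14 → Manager = C31, C31, C31 ✓
Every Name value is associated with a single Manager value, so Name → Manager holds.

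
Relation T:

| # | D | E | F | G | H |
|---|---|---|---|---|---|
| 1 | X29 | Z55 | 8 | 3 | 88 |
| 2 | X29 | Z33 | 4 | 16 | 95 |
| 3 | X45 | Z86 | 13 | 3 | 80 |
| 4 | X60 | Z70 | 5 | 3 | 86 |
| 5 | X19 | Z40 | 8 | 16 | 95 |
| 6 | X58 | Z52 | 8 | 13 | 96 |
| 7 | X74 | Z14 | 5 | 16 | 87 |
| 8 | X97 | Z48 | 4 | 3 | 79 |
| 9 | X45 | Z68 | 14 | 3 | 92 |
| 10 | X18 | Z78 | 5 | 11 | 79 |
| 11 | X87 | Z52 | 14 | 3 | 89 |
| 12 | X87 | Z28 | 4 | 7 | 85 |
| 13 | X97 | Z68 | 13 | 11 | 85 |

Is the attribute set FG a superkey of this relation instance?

No

Rows 9 and 11 have the same FG value (F=14, G=3) but are distinct tuples, so FG does not determine every attribute — not a superkey.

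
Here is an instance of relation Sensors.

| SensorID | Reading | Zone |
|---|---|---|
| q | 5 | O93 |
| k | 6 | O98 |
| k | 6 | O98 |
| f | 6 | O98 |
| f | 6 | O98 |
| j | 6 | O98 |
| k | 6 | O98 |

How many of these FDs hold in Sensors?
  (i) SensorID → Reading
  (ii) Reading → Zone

(i) SensorID → Reading: every LHS value maps to a single RHS value — holds.
(ii) Reading → Zone: every LHS value maps to a single RHS value — holds.
2 of the 2 dependencies hold.

2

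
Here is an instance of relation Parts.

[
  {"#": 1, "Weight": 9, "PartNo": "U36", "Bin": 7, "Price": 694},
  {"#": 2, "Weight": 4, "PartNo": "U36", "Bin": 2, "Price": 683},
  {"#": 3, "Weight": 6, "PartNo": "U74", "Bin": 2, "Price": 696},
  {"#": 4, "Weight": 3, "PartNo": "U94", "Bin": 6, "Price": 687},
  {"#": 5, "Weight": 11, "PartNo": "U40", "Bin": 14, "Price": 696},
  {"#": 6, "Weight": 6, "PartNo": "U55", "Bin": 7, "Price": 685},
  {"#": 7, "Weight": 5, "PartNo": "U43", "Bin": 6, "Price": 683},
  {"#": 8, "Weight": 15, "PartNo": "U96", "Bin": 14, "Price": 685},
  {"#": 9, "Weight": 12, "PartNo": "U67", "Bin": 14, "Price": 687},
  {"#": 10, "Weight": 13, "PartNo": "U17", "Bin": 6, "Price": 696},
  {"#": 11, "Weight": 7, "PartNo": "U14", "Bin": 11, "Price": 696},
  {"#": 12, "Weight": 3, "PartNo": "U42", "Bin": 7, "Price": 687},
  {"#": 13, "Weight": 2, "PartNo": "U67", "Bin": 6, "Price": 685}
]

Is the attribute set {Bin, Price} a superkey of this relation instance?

Yes

All 13 rows have distinct {Bin, Price} values, so {Bin, Price} → (all attributes) holds and {Bin, Price} is a superkey.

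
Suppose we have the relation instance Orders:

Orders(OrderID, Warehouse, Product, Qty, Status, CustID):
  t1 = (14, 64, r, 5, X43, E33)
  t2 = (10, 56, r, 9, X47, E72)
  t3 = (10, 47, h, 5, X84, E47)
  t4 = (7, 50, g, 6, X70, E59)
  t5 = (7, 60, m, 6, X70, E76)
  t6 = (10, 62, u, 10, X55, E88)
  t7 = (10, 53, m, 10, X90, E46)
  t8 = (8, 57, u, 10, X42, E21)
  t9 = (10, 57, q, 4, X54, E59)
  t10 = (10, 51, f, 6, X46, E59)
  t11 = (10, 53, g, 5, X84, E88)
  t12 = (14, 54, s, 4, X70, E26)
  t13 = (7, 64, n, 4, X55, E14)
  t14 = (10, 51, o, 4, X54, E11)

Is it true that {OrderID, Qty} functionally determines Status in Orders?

No

(OrderID=14, Qty=5): row 1 → Status = X43 ✓
(OrderID=10, Qty=9): row 2 → Status = X47 ✓
(OrderID=10, Qty=5): rows 3, 11 → Status = X84, X84 ✓
(OrderID=7, Qty=6): rows 4, 5 → Status = X70, X70 ✓
(OrderID=10, Qty=10): rows 6, 7 → Status takes values {X55, X90} — violation
(OrderID=8, Qty=10): row 8 → Status = X42 ✓
(OrderID=10, Qty=4): rows 9, 14 → Status = X54, X54 ✓
(OrderID=10, Qty=6): row 10 → Status = X46 ✓
(OrderID=14, Qty=4): row 12 → Status = X70 ✓
(OrderID=7, Qty=4): row 13 → Status = X55 ✓
Two rows agree on {OrderID, Qty} but differ on Status, so {OrderID, Qty} → Status does not hold.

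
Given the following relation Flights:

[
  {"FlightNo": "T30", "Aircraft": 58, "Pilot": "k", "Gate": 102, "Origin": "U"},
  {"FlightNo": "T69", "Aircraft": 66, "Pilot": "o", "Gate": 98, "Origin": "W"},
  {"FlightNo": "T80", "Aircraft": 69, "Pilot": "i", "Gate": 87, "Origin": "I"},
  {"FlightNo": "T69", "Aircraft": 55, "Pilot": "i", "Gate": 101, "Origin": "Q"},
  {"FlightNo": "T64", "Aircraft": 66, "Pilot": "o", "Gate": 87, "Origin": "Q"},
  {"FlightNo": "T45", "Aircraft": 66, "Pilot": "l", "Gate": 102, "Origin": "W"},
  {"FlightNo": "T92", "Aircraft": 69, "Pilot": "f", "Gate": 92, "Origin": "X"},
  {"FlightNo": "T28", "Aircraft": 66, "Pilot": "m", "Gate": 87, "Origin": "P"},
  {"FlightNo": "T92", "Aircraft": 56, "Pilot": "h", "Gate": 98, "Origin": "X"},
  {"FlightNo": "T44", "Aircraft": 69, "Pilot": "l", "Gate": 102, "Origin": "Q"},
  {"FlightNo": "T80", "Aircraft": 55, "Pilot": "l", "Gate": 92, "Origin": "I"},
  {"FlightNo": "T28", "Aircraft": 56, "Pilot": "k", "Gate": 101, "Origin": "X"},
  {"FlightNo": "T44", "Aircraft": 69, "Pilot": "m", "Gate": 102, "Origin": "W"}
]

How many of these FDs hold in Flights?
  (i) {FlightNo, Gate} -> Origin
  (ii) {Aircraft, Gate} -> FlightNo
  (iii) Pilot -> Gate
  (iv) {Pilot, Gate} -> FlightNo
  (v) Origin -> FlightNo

0

(i) {FlightNo, Gate} -> Origin: (FlightNo=T44, Gate=102): 2 rows → Origin takes values {Q, W} — violation — fails.
(ii) {Aircraft, Gate} -> FlightNo: (Aircraft=66, Gate=87): 2 rows → FlightNo takes values {T64, T28} — violation — fails.
(iii) Pilot -> Gate: Pilot=k: 2 rows → Gate takes values {102, 101} — violation; Pilot=o: 2 rows → Gate takes values {98, 87} — violation; Pilot=i: 2 rows → Gate takes values {87, 101} — violation; Pilot=l: 3 rows → Gate takes values {102, 92} — violation; Pilot=m: 2 rows → Gate takes values {87, 102} — violation — fails.
(iv) {Pilot, Gate} -> FlightNo: (Pilot=l, Gate=102): 2 rows → FlightNo takes values {T45, T44} — violation — fails.
(v) Origin -> FlightNo: Origin=W: 3 rows → FlightNo takes values {T69, T45, T44} — violation; Origin=Q: 3 rows → FlightNo takes values {T69, T64, T44} — violation; Origin=X: 3 rows → FlightNo takes values {T92, T28} — violation — fails.
None of the 5 dependencies hold.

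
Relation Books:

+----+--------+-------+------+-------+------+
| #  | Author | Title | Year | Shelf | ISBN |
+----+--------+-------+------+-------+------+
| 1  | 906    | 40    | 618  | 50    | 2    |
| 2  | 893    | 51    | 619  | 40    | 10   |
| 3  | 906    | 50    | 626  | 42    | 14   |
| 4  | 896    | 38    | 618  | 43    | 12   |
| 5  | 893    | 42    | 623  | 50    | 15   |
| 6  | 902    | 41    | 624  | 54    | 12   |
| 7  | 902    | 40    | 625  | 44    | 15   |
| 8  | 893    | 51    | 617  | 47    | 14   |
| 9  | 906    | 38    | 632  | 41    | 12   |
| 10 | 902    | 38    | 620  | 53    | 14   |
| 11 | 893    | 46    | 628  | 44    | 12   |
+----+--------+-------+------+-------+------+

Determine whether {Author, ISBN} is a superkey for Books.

All 11 rows have distinct {Author, ISBN} values, so {Author, ISBN} → (all attributes) holds and {Author, ISBN} is a superkey.

Yes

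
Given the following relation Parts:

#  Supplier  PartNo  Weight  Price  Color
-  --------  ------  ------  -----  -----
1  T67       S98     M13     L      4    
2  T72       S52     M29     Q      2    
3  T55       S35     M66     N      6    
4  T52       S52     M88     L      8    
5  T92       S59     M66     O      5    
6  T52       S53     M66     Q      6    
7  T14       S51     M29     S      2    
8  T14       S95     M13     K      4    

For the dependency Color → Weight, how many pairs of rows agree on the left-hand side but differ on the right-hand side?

0

Color=4: all 2 rows agree on Weight — 0 pairs.
Color=2: all 2 rows agree on Weight — 0 pairs.
Color=6: all 2 rows agree on Weight — 0 pairs.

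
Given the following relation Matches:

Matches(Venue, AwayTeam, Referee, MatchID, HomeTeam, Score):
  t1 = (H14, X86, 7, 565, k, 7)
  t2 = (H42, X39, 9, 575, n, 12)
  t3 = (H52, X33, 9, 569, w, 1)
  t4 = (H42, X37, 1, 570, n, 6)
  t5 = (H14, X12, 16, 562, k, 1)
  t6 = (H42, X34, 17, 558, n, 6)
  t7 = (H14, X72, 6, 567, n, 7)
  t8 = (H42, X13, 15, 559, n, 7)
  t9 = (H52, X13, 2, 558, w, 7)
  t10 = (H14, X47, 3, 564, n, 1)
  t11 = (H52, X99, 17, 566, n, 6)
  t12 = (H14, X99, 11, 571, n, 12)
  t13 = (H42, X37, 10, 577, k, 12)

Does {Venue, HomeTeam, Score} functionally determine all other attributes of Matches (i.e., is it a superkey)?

No

Rows 4 and 6 have the same {Venue, HomeTeam, Score} value (Venue=H42, HomeTeam=n, Score=6) but are distinct tuples, so {Venue, HomeTeam, Score} does not determine every attribute — not a superkey.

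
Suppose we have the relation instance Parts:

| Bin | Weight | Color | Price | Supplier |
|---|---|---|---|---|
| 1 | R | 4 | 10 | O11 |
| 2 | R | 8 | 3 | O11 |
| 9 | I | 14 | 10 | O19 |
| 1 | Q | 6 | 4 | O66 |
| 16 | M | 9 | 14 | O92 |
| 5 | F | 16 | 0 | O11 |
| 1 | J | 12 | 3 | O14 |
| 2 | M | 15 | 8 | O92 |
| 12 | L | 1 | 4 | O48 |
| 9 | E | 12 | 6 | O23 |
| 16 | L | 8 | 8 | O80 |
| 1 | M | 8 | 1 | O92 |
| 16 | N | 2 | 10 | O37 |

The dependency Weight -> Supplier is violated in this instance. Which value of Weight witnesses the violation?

L

Weight=R: 2 rows → Supplier = O11, O11 ✓
Weight=I: 1 row → Supplier = O19 ✓
Weight=Q: 1 row → Supplier = O66 ✓
Weight=M: 3 rows → Supplier = O92, O92, O92 ✓
Weight=F: 1 row → Supplier = O11 ✓
Weight=J: 1 row → Supplier = O14 ✓
Weight=L: 2 rows → Supplier takes values {O48, O80} — violation
Weight=E: 1 row → Supplier = O23 ✓
Weight=N: 1 row → Supplier = O37 ✓
The only Weight value with inconsistent Supplier is Weight=L.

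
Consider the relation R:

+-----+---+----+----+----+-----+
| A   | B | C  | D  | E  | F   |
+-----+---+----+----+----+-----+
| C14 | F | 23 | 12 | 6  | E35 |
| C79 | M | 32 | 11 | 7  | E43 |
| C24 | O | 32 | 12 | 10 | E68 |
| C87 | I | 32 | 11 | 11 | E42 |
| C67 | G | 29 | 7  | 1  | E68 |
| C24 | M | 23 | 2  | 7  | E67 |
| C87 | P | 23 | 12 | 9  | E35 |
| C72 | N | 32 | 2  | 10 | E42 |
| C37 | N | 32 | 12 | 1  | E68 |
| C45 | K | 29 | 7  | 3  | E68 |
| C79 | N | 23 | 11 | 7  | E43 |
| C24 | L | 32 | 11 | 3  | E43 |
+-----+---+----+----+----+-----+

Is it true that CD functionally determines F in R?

No

(C=23, D=12): 2 rows → F = E35, E35 ✓
(C=32, D=11): 3 rows → F takes values {E43, E42} — violation
(C=32, D=12): 2 rows → F = E68, E68 ✓
(C=29, D=7): 2 rows → F = E68, E68 ✓
(C=23, D=2): 1 row → F = E67 ✓
(C=32, D=2): 1 row → F = E42 ✓
(C=23, D=11): 1 row → F = E43 ✓
Two rows agree on CD but differ on F, so CD -> F does not hold.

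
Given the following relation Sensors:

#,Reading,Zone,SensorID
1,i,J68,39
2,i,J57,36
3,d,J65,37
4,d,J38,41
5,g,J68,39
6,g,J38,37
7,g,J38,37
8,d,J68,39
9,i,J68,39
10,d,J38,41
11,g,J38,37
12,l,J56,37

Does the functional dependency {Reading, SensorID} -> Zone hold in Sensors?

(Reading=i, SensorID=39): rows 1, 9 → Zone = J68, J68 ✓
(Reading=i, SensorID=36): row 2 → Zone = J57 ✓
(Reading=d, SensorID=37): row 3 → Zone = J65 ✓
(Reading=d, SensorID=41): rows 4, 10 → Zone = J38, J38 ✓
(Reading=g, SensorID=39): row 5 → Zone = J68 ✓
(Reading=g, SensorID=37): rows 6, 7, 11 → Zone = J38, J38, J38 ✓
(Reading=d, SensorID=39): row 8 → Zone = J68 ✓
(Reading=l, SensorID=37): row 12 → Zone = J56 ✓
Every {Reading, SensorID} value is associated with a single Zone value, so {Reading, SensorID} -> Zone holds.

Yes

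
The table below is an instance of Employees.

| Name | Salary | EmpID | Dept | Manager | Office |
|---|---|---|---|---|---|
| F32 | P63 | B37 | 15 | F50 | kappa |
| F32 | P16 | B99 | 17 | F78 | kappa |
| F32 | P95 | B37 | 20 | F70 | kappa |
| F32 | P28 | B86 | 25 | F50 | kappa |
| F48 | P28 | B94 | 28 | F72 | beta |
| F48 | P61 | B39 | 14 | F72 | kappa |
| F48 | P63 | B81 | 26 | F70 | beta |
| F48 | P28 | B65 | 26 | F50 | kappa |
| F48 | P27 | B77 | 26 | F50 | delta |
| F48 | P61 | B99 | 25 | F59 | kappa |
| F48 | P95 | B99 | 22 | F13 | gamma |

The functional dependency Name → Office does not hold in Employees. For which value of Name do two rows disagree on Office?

Name=F32: 4 rows → Office = kappa, kappa, kappa, kappa ✓
Name=F48: 7 rows → Office takes values {beta, kappa, delta, gamma} — violation
The only Name value with inconsistent Office is Name=F48.

F48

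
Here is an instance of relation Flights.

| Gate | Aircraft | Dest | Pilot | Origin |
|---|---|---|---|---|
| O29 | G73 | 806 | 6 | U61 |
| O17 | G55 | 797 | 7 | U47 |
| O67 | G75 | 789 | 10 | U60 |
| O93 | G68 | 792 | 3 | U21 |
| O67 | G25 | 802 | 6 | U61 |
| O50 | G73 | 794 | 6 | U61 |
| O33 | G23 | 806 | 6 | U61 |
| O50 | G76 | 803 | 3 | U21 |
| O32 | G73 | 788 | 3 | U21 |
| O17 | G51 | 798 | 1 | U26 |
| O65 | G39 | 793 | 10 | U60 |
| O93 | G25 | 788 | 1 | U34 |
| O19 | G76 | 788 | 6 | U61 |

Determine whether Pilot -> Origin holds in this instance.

No

Pilot=6: 5 rows → Origin = U61, U61, U61, U61, U61 ✓
Pilot=7: 1 row → Origin = U47 ✓
Pilot=10: 2 rows → Origin = U60, U60 ✓
Pilot=3: 3 rows → Origin = U21, U21, U21 ✓
Pilot=1: 2 rows → Origin takes values {U26, U34} — violation
Two rows agree on Pilot but differ on Origin, so Pilot -> Origin does not hold.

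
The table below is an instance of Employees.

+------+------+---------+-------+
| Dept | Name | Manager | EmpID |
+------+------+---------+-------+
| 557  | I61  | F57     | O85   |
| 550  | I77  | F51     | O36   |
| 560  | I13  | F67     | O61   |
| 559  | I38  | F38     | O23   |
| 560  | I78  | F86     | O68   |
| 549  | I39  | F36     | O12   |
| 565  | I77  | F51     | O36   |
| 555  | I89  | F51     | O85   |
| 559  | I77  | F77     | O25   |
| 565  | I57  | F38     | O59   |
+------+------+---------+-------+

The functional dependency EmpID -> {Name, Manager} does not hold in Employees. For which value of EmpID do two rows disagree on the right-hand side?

O85

EmpID=O85: 2 rows → {Name,Manager} takes values {(I61, F57), (I89, F51)} — violation
EmpID=O36: 2 rows → {Name,Manager} = (I77, F51), (I77, F51) ✓
EmpID=O61: 1 row → {Name,Manager} = (I13, F67) ✓
EmpID=O23: 1 row → {Name,Manager} = (I38, F38) ✓
EmpID=O68: 1 row → {Name,Manager} = (I78, F86) ✓
EmpID=O12: 1 row → {Name,Manager} = (I39, F36) ✓
EmpID=O25: 1 row → {Name,Manager} = (I77, F77) ✓
EmpID=O59: 1 row → {Name,Manager} = (I57, F38) ✓
The only EmpID value with inconsistent RHS is EmpID=O85.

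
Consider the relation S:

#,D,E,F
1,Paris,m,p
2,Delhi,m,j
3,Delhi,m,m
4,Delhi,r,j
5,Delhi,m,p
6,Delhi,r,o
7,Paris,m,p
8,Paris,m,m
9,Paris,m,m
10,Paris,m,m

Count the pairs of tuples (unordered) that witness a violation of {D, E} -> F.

10

(D=Paris, E=m): violating pairs (1,8), (1,9), (1,10), (7,8), (7,9), (7,10) — 6 pairs.
(D=Delhi, E=m): violating pairs (2,3), (2,5), (3,5) — 3 pairs.
(D=Delhi, E=r): violating pairs (4,6) — 1 pair.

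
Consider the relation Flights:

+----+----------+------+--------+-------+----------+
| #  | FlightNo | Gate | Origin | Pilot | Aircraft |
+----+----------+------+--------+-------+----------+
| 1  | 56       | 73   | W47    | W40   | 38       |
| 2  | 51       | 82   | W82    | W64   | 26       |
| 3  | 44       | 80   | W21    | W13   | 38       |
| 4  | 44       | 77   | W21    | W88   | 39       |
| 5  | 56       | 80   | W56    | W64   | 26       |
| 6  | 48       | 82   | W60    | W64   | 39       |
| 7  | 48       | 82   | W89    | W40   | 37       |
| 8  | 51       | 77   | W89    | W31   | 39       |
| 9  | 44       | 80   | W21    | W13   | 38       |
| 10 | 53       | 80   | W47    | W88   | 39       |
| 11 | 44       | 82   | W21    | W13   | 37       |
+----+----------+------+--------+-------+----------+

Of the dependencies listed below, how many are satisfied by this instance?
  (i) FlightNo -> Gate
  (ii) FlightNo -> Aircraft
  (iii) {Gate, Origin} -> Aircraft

(i) FlightNo -> Gate: FlightNo=56: rows 1, 5 → Gate takes values {73, 80} — violation; FlightNo=51: rows 2, 8 → Gate takes values {82, 77} — violation; FlightNo=44: rows 3, 4, 9, 11 → Gate takes values {80, 77, 82} — violation — fails.
(ii) FlightNo -> Aircraft: FlightNo=56: rows 1, 5 → Aircraft takes values {38, 26} — violation; FlightNo=51: rows 2, 8 → Aircraft takes values {26, 39} — violation; FlightNo=44: rows 3, 4, 9, 11 → Aircraft takes values {38, 39, 37} — violation; FlightNo=48: rows 6, 7 → Aircraft takes values {39, 37} — violation — fails.
(iii) {Gate, Origin} -> Aircraft: every LHS value maps to a single RHS value — holds.
1 of the 3 dependencies holds.

1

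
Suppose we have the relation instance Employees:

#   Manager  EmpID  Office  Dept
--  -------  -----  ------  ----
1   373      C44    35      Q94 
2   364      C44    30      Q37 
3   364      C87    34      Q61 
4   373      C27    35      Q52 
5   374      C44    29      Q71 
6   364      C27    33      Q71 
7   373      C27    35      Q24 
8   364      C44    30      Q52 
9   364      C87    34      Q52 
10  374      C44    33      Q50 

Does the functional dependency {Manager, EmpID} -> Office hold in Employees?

(Manager=373, EmpID=C44): row 1 → Office = 35 ✓
(Manager=364, EmpID=C44): rows 2, 8 → Office = 30, 30 ✓
(Manager=364, EmpID=C87): rows 3, 9 → Office = 34, 34 ✓
(Manager=373, EmpID=C27): rows 4, 7 → Office = 35, 35 ✓
(Manager=374, EmpID=C44): rows 5, 10 → Office takes values {29, 33} — violation
(Manager=364, EmpID=C27): row 6 → Office = 33 ✓
Two rows agree on {Manager, EmpID} but differ on Office, so {Manager, EmpID} -> Office does not hold.

No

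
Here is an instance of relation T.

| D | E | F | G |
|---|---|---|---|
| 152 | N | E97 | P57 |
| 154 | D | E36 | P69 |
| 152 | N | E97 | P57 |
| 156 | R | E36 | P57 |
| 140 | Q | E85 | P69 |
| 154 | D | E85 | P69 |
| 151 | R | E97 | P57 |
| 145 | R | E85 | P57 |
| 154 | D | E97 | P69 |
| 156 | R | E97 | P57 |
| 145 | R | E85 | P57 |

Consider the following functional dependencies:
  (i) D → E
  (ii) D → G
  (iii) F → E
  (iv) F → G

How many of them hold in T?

2

(i) D → E: every LHS value maps to a single RHS value — holds.
(ii) D → G: every LHS value maps to a single RHS value — holds.
(iii) F → E: F=E97: 5 rows → E takes values {N, R, D} — violation; F=E36: 2 rows → E takes values {D, R} — violation; F=E85: 4 rows → E takes values {Q, D, R} — violation — fails.
(iv) F → G: F=E97: 5 rows → G takes values {P57, P69} — violation; F=E36: 2 rows → G takes values {P69, P57} — violation; F=E85: 4 rows → G takes values {P69, P57} — violation — fails.
2 of the 4 dependencies hold.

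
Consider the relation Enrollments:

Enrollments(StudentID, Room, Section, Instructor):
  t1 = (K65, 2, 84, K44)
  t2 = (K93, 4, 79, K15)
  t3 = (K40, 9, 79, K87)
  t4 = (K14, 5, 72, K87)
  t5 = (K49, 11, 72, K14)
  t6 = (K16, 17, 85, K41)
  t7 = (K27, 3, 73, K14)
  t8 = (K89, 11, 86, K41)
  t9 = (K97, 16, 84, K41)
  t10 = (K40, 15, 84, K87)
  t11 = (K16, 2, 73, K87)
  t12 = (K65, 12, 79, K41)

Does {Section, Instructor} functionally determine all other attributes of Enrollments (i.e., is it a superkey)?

Yes

All 12 rows have distinct {Section, Instructor} values, so {Section, Instructor} → (all attributes) holds and {Section, Instructor} is a superkey.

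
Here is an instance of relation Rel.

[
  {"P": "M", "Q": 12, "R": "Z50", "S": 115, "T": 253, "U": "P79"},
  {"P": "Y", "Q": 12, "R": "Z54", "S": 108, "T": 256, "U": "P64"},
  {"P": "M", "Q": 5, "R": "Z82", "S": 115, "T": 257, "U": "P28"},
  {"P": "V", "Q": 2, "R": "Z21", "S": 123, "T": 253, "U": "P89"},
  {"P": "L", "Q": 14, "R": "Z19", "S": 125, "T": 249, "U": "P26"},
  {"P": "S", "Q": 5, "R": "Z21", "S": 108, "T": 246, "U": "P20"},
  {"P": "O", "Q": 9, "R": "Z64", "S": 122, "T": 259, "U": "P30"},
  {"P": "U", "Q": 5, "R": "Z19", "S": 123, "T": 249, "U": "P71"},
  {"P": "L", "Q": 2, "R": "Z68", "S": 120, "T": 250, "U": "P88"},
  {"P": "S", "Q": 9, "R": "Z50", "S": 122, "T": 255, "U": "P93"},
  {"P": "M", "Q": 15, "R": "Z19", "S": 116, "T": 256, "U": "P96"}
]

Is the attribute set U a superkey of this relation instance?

All 11 rows have distinct U values, so U → (all attributes) holds and U is a superkey.

Yes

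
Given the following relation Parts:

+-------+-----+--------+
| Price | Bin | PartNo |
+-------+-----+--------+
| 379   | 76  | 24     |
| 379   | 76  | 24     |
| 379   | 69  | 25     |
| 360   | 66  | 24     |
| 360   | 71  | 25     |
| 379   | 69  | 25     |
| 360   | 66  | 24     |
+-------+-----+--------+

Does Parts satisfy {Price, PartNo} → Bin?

(Price=379, PartNo=24): 2 rows → Bin = 76, 76 ✓
(Price=379, PartNo=25): 2 rows → Bin = 69, 69 ✓
(Price=360, PartNo=24): 2 rows → Bin = 66, 66 ✓
(Price=360, PartNo=25): 1 row → Bin = 71 ✓
Every {Price, PartNo} value is associated with a single Bin value, so {Price, PartNo} → Bin holds.

Yes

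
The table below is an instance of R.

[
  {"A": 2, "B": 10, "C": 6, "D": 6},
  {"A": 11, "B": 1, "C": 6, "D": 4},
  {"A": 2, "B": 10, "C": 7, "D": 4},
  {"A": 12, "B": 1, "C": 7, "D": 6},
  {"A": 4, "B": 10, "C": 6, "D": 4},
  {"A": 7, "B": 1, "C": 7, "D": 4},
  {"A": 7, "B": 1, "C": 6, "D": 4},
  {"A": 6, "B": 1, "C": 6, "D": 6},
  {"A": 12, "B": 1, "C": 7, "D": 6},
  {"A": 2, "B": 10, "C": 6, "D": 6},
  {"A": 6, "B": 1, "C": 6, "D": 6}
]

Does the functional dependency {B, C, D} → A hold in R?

(B=10, C=6, D=6): 2 rows → A = 2, 2 ✓
(B=1, C=6, D=4): 2 rows → A takes values {11, 7} — violation
(B=10, C=7, D=4): 1 row → A = 2 ✓
(B=1, C=7, D=6): 2 rows → A = 12, 12 ✓
(B=10, C=6, D=4): 1 row → A = 4 ✓
(B=1, C=7, D=4): 1 row → A = 7 ✓
(B=1, C=6, D=6): 2 rows → A = 6, 6 ✓
Two rows agree on {B, C, D} but differ on A, so {B, C, D} → A does not hold.

No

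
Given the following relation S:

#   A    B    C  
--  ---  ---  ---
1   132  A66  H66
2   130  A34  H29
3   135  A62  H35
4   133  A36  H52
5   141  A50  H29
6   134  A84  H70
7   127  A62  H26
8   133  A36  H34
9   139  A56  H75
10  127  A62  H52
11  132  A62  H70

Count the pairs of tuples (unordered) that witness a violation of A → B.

A=132: violating pairs (1,11) — 1 pair.
A=133: all 2 rows agree on B — 0 pairs.
A=127: all 2 rows agree on B — 0 pairs.

1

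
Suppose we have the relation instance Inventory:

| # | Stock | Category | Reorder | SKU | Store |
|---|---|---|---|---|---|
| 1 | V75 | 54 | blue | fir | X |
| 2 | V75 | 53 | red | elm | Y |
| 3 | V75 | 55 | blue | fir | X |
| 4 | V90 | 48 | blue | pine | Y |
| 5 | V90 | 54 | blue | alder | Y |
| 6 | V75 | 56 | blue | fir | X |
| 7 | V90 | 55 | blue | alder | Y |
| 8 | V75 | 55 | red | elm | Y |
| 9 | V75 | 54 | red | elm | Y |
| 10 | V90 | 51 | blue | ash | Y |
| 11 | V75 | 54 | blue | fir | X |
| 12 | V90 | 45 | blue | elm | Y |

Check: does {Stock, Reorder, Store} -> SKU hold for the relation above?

(Stock=V75, Reorder=blue, Store=X): rows 1, 3, 6, 11 → SKU = fir, fir, fir, fir ✓
(Stock=V75, Reorder=red, Store=Y): rows 2, 8, 9 → SKU = elm, elm, elm ✓
(Stock=V90, Reorder=blue, Store=Y): rows 4, 5, 7, 10, 12 → SKU takes values {pine, alder, ash, elm} — violation
Two rows agree on {Stock, Reorder, Store} but differ on SKU, so {Stock, Reorder, Store} -> SKU does not hold.

No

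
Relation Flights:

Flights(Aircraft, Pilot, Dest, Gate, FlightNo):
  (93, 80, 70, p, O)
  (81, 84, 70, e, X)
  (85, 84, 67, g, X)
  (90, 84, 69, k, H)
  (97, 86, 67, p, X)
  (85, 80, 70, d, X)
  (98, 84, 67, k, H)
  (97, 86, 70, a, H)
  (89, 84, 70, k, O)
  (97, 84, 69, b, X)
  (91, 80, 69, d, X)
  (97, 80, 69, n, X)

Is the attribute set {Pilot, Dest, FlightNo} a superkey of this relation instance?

Two distinct rows share (Pilot=80, Dest=69, FlightNo=X), so {Pilot, Dest, FlightNo} does not determine every attribute — not a superkey.

No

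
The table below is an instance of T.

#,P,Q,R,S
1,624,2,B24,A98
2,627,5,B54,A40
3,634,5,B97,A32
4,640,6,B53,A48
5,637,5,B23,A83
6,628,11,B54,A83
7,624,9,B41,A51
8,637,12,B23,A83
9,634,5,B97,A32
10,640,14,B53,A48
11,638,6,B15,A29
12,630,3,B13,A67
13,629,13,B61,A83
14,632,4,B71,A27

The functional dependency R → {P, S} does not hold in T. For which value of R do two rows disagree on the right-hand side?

R=B24: row 1 → {P,S} = (624, A98) ✓
R=B54: rows 2, 6 → {P,S} takes values {(627, A40), (628, A83)} — violation
R=B97: rows 3, 9 → {P,S} = (634, A32), (634, A32) ✓
R=B53: rows 4, 10 → {P,S} = (640, A48), (640, A48) ✓
R=B23: rows 5, 8 → {P,S} = (637, A83), (637, A83) ✓
R=B41: row 7 → {P,S} = (624, A51) ✓
R=B15: row 11 → {P,S} = (638, A29) ✓
R=B13: row 12 → {P,S} = (630, A67) ✓
R=B61: row 13 → {P,S} = (629, A83) ✓
R=B71: row 14 → {P,S} = (632, A27) ✓
The only R value with inconsistent RHS is R=B54.

B54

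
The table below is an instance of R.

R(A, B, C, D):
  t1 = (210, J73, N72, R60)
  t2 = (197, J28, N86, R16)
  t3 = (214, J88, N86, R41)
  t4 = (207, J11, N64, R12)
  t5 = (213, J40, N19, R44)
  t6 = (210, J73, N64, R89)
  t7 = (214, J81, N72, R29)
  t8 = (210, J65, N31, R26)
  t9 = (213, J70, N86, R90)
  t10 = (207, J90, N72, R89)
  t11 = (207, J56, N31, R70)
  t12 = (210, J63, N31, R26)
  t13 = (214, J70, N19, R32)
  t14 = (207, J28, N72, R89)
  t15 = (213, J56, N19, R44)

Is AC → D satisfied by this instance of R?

Yes

(A=210, C=N72): row 1 → D = R60 ✓
(A=197, C=N86): row 2 → D = R16 ✓
(A=214, C=N86): row 3 → D = R41 ✓
(A=207, C=N64): row 4 → D = R12 ✓
(A=213, C=N19): rows 5, 15 → D = R44, R44 ✓
(A=210, C=N64): row 6 → D = R89 ✓
(A=214, C=N72): row 7 → D = R29 ✓
(A=210, C=N31): rows 8, 12 → D = R26, R26 ✓
(A=213, C=N86): row 9 → D = R90 ✓
(A=207, C=N72): rows 10, 14 → D = R89, R89 ✓
(A=207, C=N31): row 11 → D = R70 ✓
(A=214, C=N19): row 13 → D = R32 ✓
Every AC value is associated with a single D value, so AC → D holds.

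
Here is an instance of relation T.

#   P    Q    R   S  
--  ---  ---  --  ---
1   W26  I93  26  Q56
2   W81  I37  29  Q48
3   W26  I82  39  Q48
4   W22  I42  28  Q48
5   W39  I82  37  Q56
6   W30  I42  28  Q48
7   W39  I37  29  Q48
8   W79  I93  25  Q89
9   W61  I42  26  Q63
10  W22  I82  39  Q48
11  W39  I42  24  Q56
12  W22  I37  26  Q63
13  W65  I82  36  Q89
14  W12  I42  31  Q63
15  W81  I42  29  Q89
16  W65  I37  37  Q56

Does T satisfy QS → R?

No

(Q=I93, S=Q56): row 1 → R = 26 ✓
(Q=I37, S=Q48): rows 2, 7 → R = 29, 29 ✓
(Q=I82, S=Q48): rows 3, 10 → R = 39, 39 ✓
(Q=I42, S=Q48): rows 4, 6 → R = 28, 28 ✓
(Q=I82, S=Q56): row 5 → R = 37 ✓
(Q=I93, S=Q89): row 8 → R = 25 ✓
(Q=I42, S=Q63): rows 9, 14 → R takes values {26, 31} — violation
(Q=I42, S=Q56): row 11 → R = 24 ✓
(Q=I37, S=Q63): row 12 → R = 26 ✓
(Q=I82, S=Q89): row 13 → R = 36 ✓
(Q=I42, S=Q89): row 15 → R = 29 ✓
(Q=I37, S=Q56): row 16 → R = 37 ✓
Two rows agree on QS but differ on R, so QS → R does not hold.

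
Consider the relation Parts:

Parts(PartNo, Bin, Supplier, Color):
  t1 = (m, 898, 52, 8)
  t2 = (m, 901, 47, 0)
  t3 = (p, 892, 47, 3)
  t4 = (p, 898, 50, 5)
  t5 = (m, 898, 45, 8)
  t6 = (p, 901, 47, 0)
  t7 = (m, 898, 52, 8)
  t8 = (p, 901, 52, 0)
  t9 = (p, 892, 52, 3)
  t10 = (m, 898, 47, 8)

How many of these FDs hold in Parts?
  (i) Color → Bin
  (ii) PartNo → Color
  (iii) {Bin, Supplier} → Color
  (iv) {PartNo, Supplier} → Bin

2

(i) Color → Bin: every LHS value maps to a single RHS value — holds.
(ii) PartNo → Color: PartNo=m: rows 1, 2, 5, 7, 10 → Color takes values {8, 0} — violation; PartNo=p: rows 3, 4, 6, 8, 9 → Color takes values {3, 5, 0} — violation — fails.
(iii) {Bin, Supplier} → Color: every LHS value maps to a single RHS value — holds.
(iv) {PartNo, Supplier} → Bin: (PartNo=m, Supplier=47): rows 2, 10 → Bin takes values {901, 898} — violation; (PartNo=p, Supplier=47): rows 3, 6 → Bin takes values {892, 901} — violation; (PartNo=p, Supplier=52): rows 8, 9 → Bin takes values {901, 892} — violation — fails.
2 of the 4 dependencies hold.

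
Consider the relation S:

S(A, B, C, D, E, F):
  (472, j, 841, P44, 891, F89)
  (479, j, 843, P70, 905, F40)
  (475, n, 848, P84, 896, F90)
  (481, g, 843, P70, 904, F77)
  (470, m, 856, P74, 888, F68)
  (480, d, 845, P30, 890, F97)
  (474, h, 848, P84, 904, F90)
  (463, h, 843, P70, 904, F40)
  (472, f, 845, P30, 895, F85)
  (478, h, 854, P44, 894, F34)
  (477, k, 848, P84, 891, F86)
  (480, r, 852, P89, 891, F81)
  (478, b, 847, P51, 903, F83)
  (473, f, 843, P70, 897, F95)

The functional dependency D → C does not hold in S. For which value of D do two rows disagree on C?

D=P44: 2 rows → C takes values {841, 854} — violation
D=P70: 4 rows → C = 843, 843, 843, 843 ✓
D=P84: 3 rows → C = 848, 848, 848 ✓
D=P74: 1 row → C = 856 ✓
D=P30: 2 rows → C = 845, 845 ✓
D=P89: 1 row → C = 852 ✓
D=P51: 1 row → C = 847 ✓
The only D value with inconsistent C is D=P44.

P44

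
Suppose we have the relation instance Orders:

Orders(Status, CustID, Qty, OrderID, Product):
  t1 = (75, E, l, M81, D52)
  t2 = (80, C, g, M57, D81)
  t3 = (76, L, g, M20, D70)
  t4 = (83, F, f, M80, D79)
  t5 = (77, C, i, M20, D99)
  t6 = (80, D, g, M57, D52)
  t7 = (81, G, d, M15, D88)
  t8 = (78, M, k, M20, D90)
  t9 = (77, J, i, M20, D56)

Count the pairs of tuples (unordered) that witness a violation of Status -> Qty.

0

Status=80: all 2 rows agree on Qty — 0 pairs.
Status=77: all 2 rows agree on Qty — 0 pairs.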